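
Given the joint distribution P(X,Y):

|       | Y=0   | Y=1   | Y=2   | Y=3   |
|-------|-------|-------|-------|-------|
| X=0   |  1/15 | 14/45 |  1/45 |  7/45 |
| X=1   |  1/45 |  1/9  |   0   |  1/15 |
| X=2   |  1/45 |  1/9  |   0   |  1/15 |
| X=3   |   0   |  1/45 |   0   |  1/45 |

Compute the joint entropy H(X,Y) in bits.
3.0377 bits

H(X,Y) = -Σ_{x,y} P(x,y) log₂ P(x,y). Per-cell terms -P(x,y)·log₂P(x,y):
  X=0: 0.26046, 0.52407, 0.12204, 0.41759
  X=1: 0.12204, 0.35221, 0.00000, 0.26046
  X=2: 0.12204, 0.35221, 0.00000, 0.26046
  X=3: 0.00000, 0.12204, 0.00000, 0.12204
  (cells with P = 0 contribute 0)
Sum of the 16 terms: H(X,Y) = 3.0377 bits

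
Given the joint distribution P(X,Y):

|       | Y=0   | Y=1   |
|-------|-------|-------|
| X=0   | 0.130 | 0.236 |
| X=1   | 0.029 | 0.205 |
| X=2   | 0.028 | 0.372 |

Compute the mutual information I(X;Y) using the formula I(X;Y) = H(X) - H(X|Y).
0.0788 bits

I(X;Y) = H(X) - H(X|Y)

Marginal of X (row sums):
  P(X=0) = 0.130 + 0.236 = 0.366
  P(X=1) = 0.029 + 0.205 = 0.234
  P(X=2) = 0.028 + 0.372 = 0.400
H(X) = -[0.366·log₂(0.366) + 0.234·log₂(0.234) + 0.400·log₂(0.400)]
  = 0.53073 + 0.49033 + 0.52877 = 1.54983 bits

Marginal of Y (column sums):
  P(Y=0) = 0.130 + 0.029 + 0.028 = 0.187
  P(Y=1) = 0.236 + 0.205 + 0.372 = 0.813
H(X|Y) = Σ_y P(y)·H(X|Y=y):
  Y=0: P(Y=0) = 0.187, P(X|Y=0) = (130/187, 29/187, 28/187) → H(X|Y=0) = 1.19184
  Y=1: P(Y=1) = 0.813, P(X|Y=1) = (236/813, 205/813, 124/271) → H(X|Y=1) = 1.53530
H(X|Y) = 0.187·1.19184 + 0.813·1.53530 = 1.47107 bits

I(X;Y) = H(X) - H(X|Y) = 1.54983 - 1.47107 = 0.0788 bits

Cross-check via I(X;Y) = H(X) + H(Y) - H(X,Y): computing H(Y) from the column sums and H(X,Y) from the 6 cells in the same way gives H(Y) = 0.69515 bits and H(X,Y) = 2.16622 bits, so
I(X;Y) = 1.54983 + 0.69515 - 2.16622 = 0.0788 bits ✓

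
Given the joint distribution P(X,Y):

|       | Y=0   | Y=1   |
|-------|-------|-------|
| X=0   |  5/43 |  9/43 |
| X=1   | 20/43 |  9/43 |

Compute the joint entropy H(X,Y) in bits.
1.8191 bits

H(X,Y) = -Σ_{x,y} P(x,y) log₂ P(x,y). Per-cell terms -P(x,y)·log₂P(x,y):
  X=0: 0.36097, 0.47226
  X=1: 0.51364, 0.47226
Sum of the 4 terms: H(X,Y) = 1.8191 bits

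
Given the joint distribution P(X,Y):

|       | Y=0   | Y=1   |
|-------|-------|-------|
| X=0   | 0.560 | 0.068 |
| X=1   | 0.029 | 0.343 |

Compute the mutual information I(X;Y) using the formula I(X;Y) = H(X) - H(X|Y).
0.5194 bits

I(X;Y) = H(X) - H(X|Y)

Marginal of X (row sums):
  P(X=0) = 0.560 + 0.068 = 0.628
  P(X=1) = 0.029 + 0.343 = 0.372
H(X) = -[0.628·log₂(0.628) + 0.372·log₂(0.372)]
  = 0.42149 + 0.53070 = 0.9522 bits

Marginal of Y (column sums):
  P(Y=0) = 0.560 + 0.029 = 0.589
  P(Y=1) = 0.068 + 0.343 = 0.411
H(X|Y) = Σ_y P(y)·H(X|Y=y):
  Y=0: P(Y=0) = 0.589, P(X|Y=0) = (560/589, 29/589) → H(X|Y=0) = 0.28314
  Y=1: P(Y=1) = 0.411, P(X|Y=1) = (68/411, 343/411) → H(X|Y=1) = 0.64719
H(X|Y) = 0.589·0.28314 + 0.411·0.64719 = 0.4328 bits

I(X;Y) = H(X) - H(X|Y) = 0.9522 - 0.4328 = 0.5194 bits

Cross-check via I(X;Y) = H(X) + H(Y) - H(X,Y): computing H(Y) from the column sums and H(X,Y) from the 4 cells in the same way gives H(Y) = 0.9770 bits and H(X,Y) = 1.4098 bits, so
I(X;Y) = 0.9522 + 0.9770 - 1.4098 = 0.5194 bits ✓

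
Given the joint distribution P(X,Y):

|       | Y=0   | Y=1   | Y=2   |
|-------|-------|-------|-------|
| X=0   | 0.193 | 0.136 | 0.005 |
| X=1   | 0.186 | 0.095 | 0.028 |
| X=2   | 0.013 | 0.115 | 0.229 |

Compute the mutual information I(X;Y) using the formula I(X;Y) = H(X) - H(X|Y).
0.4147 bits

I(X;Y) = H(X) - H(X|Y)

Marginal of X (row sums):
  P(X=0) = 0.193 + 0.136 + 0.005 = 0.334
  P(X=1) = 0.186 + 0.095 + 0.028 = 0.309
  P(X=2) = 0.013 + 0.115 + 0.229 = 0.357
H(X) = -[0.334·log₂(0.334) + 0.309·log₂(0.309) + 0.357·log₂(0.357)]
  = 0.528415 + 0.523545 + 0.530503 = 1.582463 bits

Marginal of Y (column sums):
  P(Y=0) = 0.193 + 0.186 + 0.013 = 0.392
  P(Y=1) = 0.136 + 0.095 + 0.115 = 0.346
  P(Y=2) = 0.005 + 0.028 + 0.229 = 0.262
H(X|Y) = Σ_y P(y)·H(X|Y=y):
  Y=0: P(Y=0) = 0.392, P(X|Y=0) = (193/392, 93/196, 13/392) → H(X|Y=0) = 1.176614
  Y=1: P(Y=1) = 0.346, P(X|Y=1) = (68/173, 95/346, 115/346) → H(X|Y=1) = 1.569707
  Y=2: P(Y=2) = 0.262, P(X|Y=2) = (5/262, 14/131, 229/262) → H(X|Y=2) = 0.623525
H(X|Y) = 0.392·1.176614 + 0.346·1.569707 + 0.262·0.623525 = 1.167715 bits

I(X;Y) = H(X) - H(X|Y) = 1.582463 - 1.167715 = 0.4147 bits

Cross-check via I(X;Y) = H(X) + H(Y) - H(X,Y): computing H(Y) from the column sums and H(X,Y) from the 9 cells in the same way gives H(Y) = 1.565680 bits and H(X,Y) = 2.733395 bits, so
I(X;Y) = 1.582463 + 1.565680 - 2.733395 = 0.4147 bits ✓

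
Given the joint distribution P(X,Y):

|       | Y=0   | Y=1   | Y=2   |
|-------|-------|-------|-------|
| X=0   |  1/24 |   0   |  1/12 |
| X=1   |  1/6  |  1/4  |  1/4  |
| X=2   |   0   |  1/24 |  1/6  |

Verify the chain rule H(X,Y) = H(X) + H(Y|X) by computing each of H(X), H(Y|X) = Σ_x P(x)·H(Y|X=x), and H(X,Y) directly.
H(X) = 1.2364 bits, H(Y|X) = 1.3060 bits, H(X,Y) = 2.5425 bits

Marginal of X (row sums):
  P(X=0) = 1/24 + 0 + 1/12 = 1/8
  P(X=1) = 1/6 + 1/4 + 1/4 = 2/3
  P(X=2) = 0 + 1/24 + 1/6 = 5/24
H(X) = -[(1/8)·log₂(1/8) + (2/3)·log₂(2/3) + (5/24)·log₂(5/24)]
  = 0.375000 + 0.389975 + 0.471466 = 1.2364 bits

H(Y|X) = Σ_x P(x)·H(Y|X=x):
  X=0: P(X=0) = 1/8, P(Y|X=0) = (1/3, 0, 2/3) → H(Y|X=0) = 0.918296
  X=1: P(X=1) = 2/3, P(Y|X=1) = (1/4, 3/8, 3/8) → H(Y|X=1) = 1.561278
  X=2: P(X=2) = 5/24, P(Y|X=2) = (0, 1/5, 4/5) → H(Y|X=2) = 0.721928
H(Y|X) = (1/8)·0.918296 + (2/3)·1.561278 + (5/24)·0.721928 = 1.3060 bits

H(X,Y) = -Σ_{x,y} P(x,y) log₂ P(x,y). Per-cell terms -P(x,y)·log₂P(x,y):
  X=0: 0.191040, 0.000000, 0.298747
  X=1: 0.430827, 0.500000, 0.500000
  X=2: 0.000000, 0.191040, 0.430827
  (cells with P = 0 contribute 0)
Sum of the 9 terms: H(X,Y) = 2.5425 bits

Chain rule check:
  H(X) + H(Y|X) = 1.2364 + 1.3060 = 2.5424 bits
  H(X,Y) = 2.5425 bits
✓ Chain rule verified (Δ = 0.0001 is 4-dp rounding noise: each of the three values was rounded independently).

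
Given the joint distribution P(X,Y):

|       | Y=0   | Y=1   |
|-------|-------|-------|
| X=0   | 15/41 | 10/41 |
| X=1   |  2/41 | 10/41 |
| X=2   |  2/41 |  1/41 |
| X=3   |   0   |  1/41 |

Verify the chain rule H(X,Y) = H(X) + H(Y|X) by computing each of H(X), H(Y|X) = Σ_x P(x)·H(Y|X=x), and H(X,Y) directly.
H(X) = 1.3607 bits, H(Y|X) = 0.8495 bits, H(X,Y) = 2.2102 bits

Marginal of X (row sums):
  P(X=0) = 15/41 + 10/41 = 25/41
  P(X=1) = 2/41 + 10/41 = 12/41
  P(X=2) = 2/41 + 1/41 = 3/41
  P(X=3) = 0 + 1/41 = 1/41
H(X) = -[(25/41)·log₂(25/41) + (12/41)·log₂(12/41) + (3/41)·log₂(3/41) + (1/41)·log₂(1/41)]
  = 0.43518 + 0.51881 + 0.27604 + 0.13067 = 1.3607 bits

H(Y|X) = Σ_x P(x)·H(Y|X=x):
  X=0: P(X=0) = 25/41, P(Y|X=0) = (3/5, 2/5) → H(Y|X=0) = 0.97095
  X=1: P(X=1) = 12/41, P(Y|X=1) = (1/6, 5/6) → H(Y|X=1) = 0.65002
  X=2: P(X=2) = 3/41, P(Y|X=2) = (2/3, 1/3) → H(Y|X=2) = 0.91830
  X=3: P(X=3) = 1/41, P(Y|X=3) = (0, 1) → H(Y|X=3) = 0.00000
H(Y|X) = (25/41)·0.97095 + (12/41)·0.65002 + (3/41)·0.91830 + (1/41)·0.00000 = 0.8495 bits

H(X,Y) = -Σ_{x,y} P(x,y) log₂ P(x,y). Per-cell terms -P(x,y)·log₂P(x,y):
  X=0: 0.53073, 0.49649
  X=1: 0.21256, 0.49649
  X=2: 0.21256, 0.13067
  X=3: 0.00000, 0.13067
  (cells with P = 0 contribute 0)
Sum of the 8 terms: H(X,Y) = 2.2102 bits

Chain rule check:
  H(X) + H(Y|X) = 1.3607 + 0.8495 = 2.2102 bits
  H(X,Y) = 2.2102 bits
✓ Chain rule verified.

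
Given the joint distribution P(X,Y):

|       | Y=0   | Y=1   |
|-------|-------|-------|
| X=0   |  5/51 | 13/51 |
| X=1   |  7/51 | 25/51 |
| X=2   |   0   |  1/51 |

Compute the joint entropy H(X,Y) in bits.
1.8398 bits

H(X,Y) = -Σ_{x,y} P(x,y) log₂ P(x,y). Per-cell terms -P(x,y)·log₂P(x,y):
  X=0: 0.3285, 0.5027
  X=1: 0.3932, 0.5042
  X=2: 0.0000, 0.1112
  (cells with P = 0 contribute 0)
Sum of the 6 terms: H(X,Y) = 1.8398 bits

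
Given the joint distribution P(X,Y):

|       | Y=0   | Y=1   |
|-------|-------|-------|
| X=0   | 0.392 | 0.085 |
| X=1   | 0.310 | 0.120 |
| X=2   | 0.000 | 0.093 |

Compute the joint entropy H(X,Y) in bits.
2.0415 bits

H(X,Y) = -Σ_{x,y} P(x,y) log₂ P(x,y). Per-cell terms -P(x,y)·log₂P(x,y):
  X=0: 0.5296, 0.3023
  X=1: 0.5238, 0.3671
  X=2: 0.0000, 0.3187
  (cells with P = 0 contribute 0)
Sum of the 6 terms: H(X,Y) = 2.0415 bits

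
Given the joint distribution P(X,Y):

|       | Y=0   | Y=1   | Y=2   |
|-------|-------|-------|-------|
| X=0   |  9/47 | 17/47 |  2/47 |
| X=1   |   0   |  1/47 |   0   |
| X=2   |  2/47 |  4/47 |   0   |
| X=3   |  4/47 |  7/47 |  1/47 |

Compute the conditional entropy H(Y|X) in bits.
1.1802 bits

H(Y|X) = H(X,Y) - H(X)

H(X,Y) = -Σ_{x,y} P(x,y) log₂ P(x,y). Per-cell terms -P(x,y)·log₂P(x,y):
  X=0: 0.45664, 0.53066, 0.19381
  X=1: 0.00000, 0.11818, 0.00000
  X=2: 0.19381, 0.30252, 0.00000
  X=3: 0.30252, 0.40916, 0.11818
  (cells with P = 0 contribute 0)
Sum of the 12 terms: H(X,Y) = 2.6255 bits

Marginal of X (row sums):
  P(X=0) = 9/47 + 17/47 + 2/47 = 28/47
  P(X=1) = 0 + 1/47 + 0 = 1/47
  P(X=2) = 2/47 + 4/47 + 0 = 6/47
  P(X=3) = 4/47 + 7/47 + 1/47 = 12/47
H(X) = -[(28/47)·log₂(28/47) + (1/47)·log₂(1/47) + (6/47)·log₂(6/47) + (12/47)·log₂(12/47)]
  = 0.44516 + 0.11818 + 0.37910 + 0.50288 = 1.4453 bits

H(Y|X) = H(X,Y) - H(X) = 2.6255 - 1.4453 = 1.1802 bits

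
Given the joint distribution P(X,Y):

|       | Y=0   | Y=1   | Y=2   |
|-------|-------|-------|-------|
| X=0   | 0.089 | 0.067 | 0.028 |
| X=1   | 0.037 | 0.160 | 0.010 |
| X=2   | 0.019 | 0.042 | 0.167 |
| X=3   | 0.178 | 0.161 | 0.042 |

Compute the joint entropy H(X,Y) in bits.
3.1732 bits

H(X,Y) = -Σ_{x,y} P(x,y) log₂ P(x,y). Per-cell terms -P(x,y)·log₂P(x,y):
  X=0: 0.31061, 0.26128, 0.14444
  X=1: 0.17598, 0.42302, 0.06644
  X=2: 0.10864, 0.19209, 0.43121
  X=3: 0.44323, 0.42421, 0.19209
Sum of the 12 terms: H(X,Y) = 3.1732 bits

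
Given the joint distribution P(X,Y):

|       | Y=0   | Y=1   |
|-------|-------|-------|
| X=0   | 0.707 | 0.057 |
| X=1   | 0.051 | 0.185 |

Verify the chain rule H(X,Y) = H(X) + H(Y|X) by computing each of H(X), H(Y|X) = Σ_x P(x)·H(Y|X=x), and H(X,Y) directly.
H(X) = 0.7883 bits, H(Y|X) = 0.4702 bits, H(X,Y) = 1.2586 bits

Marginal of X (row sums):
  P(X=0) = 0.707 + 0.057 = 0.764
  P(X=1) = 0.051 + 0.185 = 0.236
H(X) = -[0.764·log₂(0.764) + 0.236·log₂(0.236)]
  = 0.296704 + 0.491621 = 0.7883 bits

H(Y|X) = Σ_x P(x)·H(Y|X=x):
  X=0: P(X=0) = 0.764, P(Y|X=0) = (707/764, 57/764) → H(Y|X=0) = 0.382887
  X=1: P(X=1) = 0.236, P(Y|X=1) = (51/236, 185/236) → H(Y|X=1) = 0.752985
H(Y|X) = 0.764·0.382887 + 0.236·0.752985 = 0.4702 bits

H(X,Y) = -Σ_{x,y} P(x,y) log₂ P(x,y). Per-cell terms -P(x,y)·log₂P(x,y):
  X=0: 0.353654, 0.235575
  X=1: 0.218961, 0.450365
Sum of the 4 terms: H(X,Y) = 1.2586 bits

Chain rule check:
  H(X) + H(Y|X) = 0.7883 + 0.4702 = 1.2585 bits
  H(X,Y) = 1.2586 bits
✓ Chain rule verified (Δ = 0.0001 is 4-dp rounding noise: each of the three values was rounded independently).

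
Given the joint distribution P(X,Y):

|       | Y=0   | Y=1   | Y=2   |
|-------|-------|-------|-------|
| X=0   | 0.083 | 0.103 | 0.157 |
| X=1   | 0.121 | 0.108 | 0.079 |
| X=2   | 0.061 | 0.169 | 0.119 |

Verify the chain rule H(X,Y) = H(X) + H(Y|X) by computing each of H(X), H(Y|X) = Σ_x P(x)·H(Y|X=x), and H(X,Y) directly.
H(X) = 1.5828 bits, H(Y|X) = 1.5222 bits, H(X,Y) = 3.1050 bits

Marginal of X (row sums):
  P(X=0) = 0.083 + 0.103 + 0.157 = 0.343
  P(X=1) = 0.121 + 0.108 + 0.079 = 0.308
  P(X=2) = 0.061 + 0.169 + 0.119 = 0.349
H(X) = -[0.343·log₂(0.343) + 0.308·log₂(0.308) + 0.349·log₂(0.349)]
  = 0.5295 + 0.5233 + 0.5300 = 1.5828 bits

H(Y|X) = Σ_x P(x)·H(Y|X=x):
  X=0: P(X=0) = 0.343, P(Y|X=0) = (83/343, 103/343, 157/343) → H(Y|X=0) = 1.5326
  X=1: P(X=1) = 0.308, P(Y|X=1) = (11/28, 27/77, 79/308) → H(Y|X=1) = 1.5632
  X=2: P(X=2) = 0.349, P(Y|X=2) = (61/349, 169/349, 119/349) → H(Y|X=2) = 1.4757
H(Y|X) = 0.343·1.5326 + 0.308·1.5632 + 0.349·1.4757 = 1.5222 bits

H(X,Y) = -Σ_{x,y} P(x,y) log₂ P(x,y). Per-cell terms -P(x,y)·log₂P(x,y):
  X=0: 0.2980, 0.3378, 0.4194
  X=1: 0.3687, 0.3468, 0.2893
  X=2: 0.2461, 0.4335, 0.3654
Sum of the 9 terms: H(X,Y) = 3.1050 bits

Chain rule check:
  H(X) + H(Y|X) = 1.5828 + 1.5222 = 3.1050 bits
  H(X,Y) = 3.1050 bits
✓ Chain rule verified.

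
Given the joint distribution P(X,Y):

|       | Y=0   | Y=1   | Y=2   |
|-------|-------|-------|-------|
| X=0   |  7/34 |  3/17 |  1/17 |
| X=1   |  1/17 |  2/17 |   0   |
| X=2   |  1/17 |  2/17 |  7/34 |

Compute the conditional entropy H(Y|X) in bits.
1.3355 bits

H(Y|X) = H(X,Y) - H(X)

H(X,Y) = -Σ_{x,y} P(x,y) log₂ P(x,y). Per-cell terms -P(x,y)·log₂P(x,y):
  X=0: 0.46943, 0.44162, 0.24044
  X=1: 0.24044, 0.36323, 0.00000
  X=2: 0.24044, 0.36323, 0.46943
  (cells with P = 0 contribute 0)
Sum of the 9 terms: H(X,Y) = 2.8283 bits

Marginal of X (row sums):
  P(X=0) = 7/34 + 3/17 + 1/17 = 15/34
  P(X=1) = 1/17 + 2/17 + 0 = 3/17
  P(X=2) = 1/17 + 2/17 + 7/34 = 13/34
H(X) = -[(15/34)·log₂(15/34) + (3/17)·log₂(3/17) + (13/34)·log₂(13/34)]
  = 0.52084 + 0.44162 + 0.53033 = 1.4928 bits

H(Y|X) = H(X,Y) - H(X) = 2.8283 - 1.4928 = 1.3355 bits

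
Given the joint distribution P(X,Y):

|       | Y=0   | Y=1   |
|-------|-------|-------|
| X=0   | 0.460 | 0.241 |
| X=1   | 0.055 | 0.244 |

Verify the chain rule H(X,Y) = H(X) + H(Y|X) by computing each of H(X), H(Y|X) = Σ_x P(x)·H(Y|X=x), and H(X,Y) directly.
H(X) = 0.8801 bits, H(Y|X) = 0.8567 bits, H(X,Y) = 1.7368 bits

Marginal of X (row sums):
  P(X=0) = 0.460 + 0.241 = 0.701
  P(X=1) = 0.055 + 0.244 = 0.299
H(X) = -[0.701·log₂(0.701) + 0.299·log₂(0.299)]
  = 0.35927 + 0.52079 = 0.8801 bits

H(Y|X) = Σ_x P(x)·H(Y|X=x):
  X=0: P(X=0) = 0.701, P(Y|X=0) = (460/701, 241/701) → H(Y|X=0) = 0.92840
  X=1: P(X=1) = 0.299, P(Y|X=1) = (55/299, 244/299) → H(Y|X=1) = 0.68863
H(Y|X) = 0.701·0.92840 + 0.299·0.68863 = 0.8567 bits

H(X,Y) = -Σ_{x,y} P(x,y) log₂ P(x,y). Per-cell terms -P(x,y)·log₂P(x,y):
  X=0: 0.51534, 0.49475
  X=1: 0.23014, 0.49655
Sum of the 4 terms: H(X,Y) = 1.7368 bits

Chain rule check:
  H(X) + H(Y|X) = 0.8801 + 0.8567 = 1.7368 bits
  H(X,Y) = 1.7368 bits
✓ Chain rule verified.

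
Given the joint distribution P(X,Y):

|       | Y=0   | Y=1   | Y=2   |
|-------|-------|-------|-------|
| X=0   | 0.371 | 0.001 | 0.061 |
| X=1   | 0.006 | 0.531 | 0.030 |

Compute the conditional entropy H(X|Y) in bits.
0.1382 bits

H(X|Y) = H(X,Y) - H(Y)

H(X,Y) = -Σ_{x,y} P(x,y) log₂ P(x,y). Per-cell terms -P(x,y)·log₂P(x,y):
  X=0: 0.5307188, 0.0099658, 0.2461379
  X=1: 0.0442849, 0.4849178, 0.1517668
Sum of the 6 terms: H(X,Y) = 1.467792 bits

Marginal of Y (column sums):
  P(Y=0) = 0.371 + 0.006 = 0.377
  P(Y=1) = 0.001 + 0.531 = 0.532
  P(Y=2) = 0.061 + 0.030 = 0.091
H(Y) = -[0.377·log₂(0.377) + 0.532·log₂(0.532) + 0.091·log₂(0.091)]
  = 0.5305761 + 0.4843870 + 0.3146771 = 1.329640 bits

H(X|Y) = H(X,Y) - H(Y) = 1.467792 - 1.329640 = 0.1382 bits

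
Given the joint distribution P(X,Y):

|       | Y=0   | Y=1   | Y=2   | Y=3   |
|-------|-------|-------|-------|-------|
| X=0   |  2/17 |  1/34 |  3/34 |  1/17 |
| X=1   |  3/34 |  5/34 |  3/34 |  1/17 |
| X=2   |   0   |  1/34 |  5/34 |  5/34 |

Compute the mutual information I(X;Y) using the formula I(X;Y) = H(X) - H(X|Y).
0.2589 bits

I(X;Y) = H(X) - H(X|Y)

Marginal of X (row sums):
  P(X=0) = 2/17 + 1/34 + 3/34 + 1/17 = 5/17
  P(X=1) = 3/34 + 5/34 + 3/34 + 1/17 = 13/34
  P(X=2) = 0 + 1/34 + 5/34 + 5/34 = 11/34
H(X) = -[(5/17)·log₂(5/17) + (13/34)·log₂(13/34) + (11/34)·log₂(11/34)]
  = 0.5193 + 0.5303 + 0.5267 = 1.5763 bits

Marginal of Y (column sums):
  P(Y=0) = 2/17 + 3/34 + 0 = 7/34
  P(Y=1) = 1/34 + 5/34 + 1/34 = 7/34
  P(Y=2) = 3/34 + 3/34 + 5/34 = 11/34
  P(Y=3) = 1/17 + 1/17 + 5/34 = 9/34
H(X|Y) = Σ_y P(y)·H(X|Y=y):
  Y=0: P(Y=0) = 7/34, P(X|Y=0) = (4/7, 3/7, 0) → H(X|Y=0) = 0.9852
  Y=1: P(Y=1) = 7/34, P(X|Y=1) = (1/7, 5/7, 1/7) → H(X|Y=1) = 1.1488
  Y=2: P(Y=2) = 11/34, P(X|Y=2) = (3/11, 3/11, 5/11) → H(X|Y=2) = 1.5395
  Y=3: P(Y=3) = 9/34, P(X|Y=3) = (2/9, 2/9, 5/9) → H(X|Y=3) = 1.4355
H(X|Y) = (7/34)·0.9852 + (7/34)·1.1488 + (11/34)·1.5395 + (9/34)·1.4355 = 1.3174 bits

I(X;Y) = H(X) - H(X|Y) = 1.5763 - 1.3174 = 0.2589 bits

Cross-check via I(X;Y) = H(X) + H(Y) - H(X,Y): computing H(Y) from the column sums and H(X,Y) from the 12 cells in the same way gives H(Y) = 1.9732 bits and H(X,Y) = 3.2906 bits, so
I(X;Y) = 1.5763 + 1.9732 - 3.2906 = 0.2589 bits ✓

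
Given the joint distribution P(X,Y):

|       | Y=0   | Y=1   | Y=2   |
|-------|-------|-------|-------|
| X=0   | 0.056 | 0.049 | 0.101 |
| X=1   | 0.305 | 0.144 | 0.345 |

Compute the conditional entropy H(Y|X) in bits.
1.5012 bits

H(Y|X) = H(X,Y) - H(X)

H(X,Y) = -Σ_{x,y} P(x,y) log₂ P(x,y). Per-cell terms -P(x,y)·log₂P(x,y):
  X=0: 0.232872, 0.213203, 0.334065
  X=1: 0.522501, 0.402604, 0.529689
Sum of the 6 terms: H(X,Y) = 2.23493 bits

Marginal of X (row sums):
  P(X=0) = 0.056 + 0.049 + 0.101 = 0.206
  P(X=1) = 0.305 + 0.144 + 0.345 = 0.794
H(X) = -[0.206·log₂(0.206) + 0.794·log₂(0.794)]
  = 0.469532 + 0.264235 = 0.73377 bits

H(Y|X) = H(X,Y) - H(X) = 2.23493 - 0.73377 = 1.5012 bits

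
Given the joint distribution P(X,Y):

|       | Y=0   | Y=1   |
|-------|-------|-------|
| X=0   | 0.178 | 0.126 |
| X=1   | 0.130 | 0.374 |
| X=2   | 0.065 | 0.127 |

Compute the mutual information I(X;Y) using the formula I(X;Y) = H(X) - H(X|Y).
0.0630 bits

I(X;Y) = H(X) - H(X|Y)

Marginal of X (row sums):
  P(X=0) = 0.178 + 0.126 = 0.304
  P(X=1) = 0.130 + 0.374 = 0.504
  P(X=2) = 0.065 + 0.127 = 0.192
H(X) = -[0.304·log₂(0.304) + 0.504·log₂(0.504) + 0.192·log₂(0.192)]
  = 0.52223 + 0.49821 + 0.45712 = 1.4776 bits

Marginal of Y (column sums):
  P(Y=0) = 0.178 + 0.130 + 0.065 = 0.373
  P(Y=1) = 0.126 + 0.374 + 0.127 = 0.627
H(X|Y) = Σ_y P(y)·H(X|Y=y):
  Y=0: P(Y=0) = 0.373, P(X|Y=0) = (178/373, 130/373, 65/373) → H(X|Y=0) = 1.47858
  Y=1: P(Y=1) = 0.627, P(X|Y=1) = (42/209, 34/57, 127/627) → H(X|Y=1) = 1.37647
H(X|Y) = 0.373·1.47858 + 0.627·1.37647 = 1.4146 bits

I(X;Y) = H(X) - H(X|Y) = 1.4776 - 1.4146 = 0.0630 bits

Cross-check via I(X;Y) = H(X) + H(Y) - H(X,Y): computing H(Y) from the column sums and H(X,Y) from the 6 cells in the same way gives H(Y) = 0.9529 bits and H(X,Y) = 2.3675 bits, so
I(X;Y) = 1.4776 + 0.9529 - 2.3675 = 0.0630 bits ✓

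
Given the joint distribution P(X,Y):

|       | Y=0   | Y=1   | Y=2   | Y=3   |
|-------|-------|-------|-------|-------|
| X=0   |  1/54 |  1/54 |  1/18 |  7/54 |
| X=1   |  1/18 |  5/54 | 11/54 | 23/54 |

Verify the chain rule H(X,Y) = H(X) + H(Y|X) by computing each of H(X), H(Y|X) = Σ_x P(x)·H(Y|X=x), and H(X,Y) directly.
H(X) = 0.7642 bits, H(Y|X) = 1.6043 bits, H(X,Y) = 2.3685 bits

Marginal of X (row sums):
  P(X=0) = 1/54 + 1/54 + 1/18 + 7/54 = 2/9
  P(X=1) = 1/18 + 5/54 + 11/54 + 23/54 = 7/9
H(X) = -[(2/9)·log₂(2/9) + (7/9)·log₂(7/9)]
  = 0.48221 + 0.28200 = 0.7642 bits

H(Y|X) = Σ_x P(x)·H(Y|X=x):
  X=0: P(X=0) = 2/9, P(Y|X=0) = (1/12, 1/12, 1/4, 7/12) → H(Y|X=0) = 1.55110
  X=1: P(X=1) = 7/9, P(Y|X=1) = (1/14, 5/42, 11/42, 23/42) → H(Y|X=1) = 1.61946
H(Y|X) = (2/9)·1.55110 + (7/9)·1.61946 = 1.6043 bits

H(X,Y) = -Σ_{x,y} P(x,y) log₂ P(x,y). Per-cell terms -P(x,y)·log₂P(x,y):
  X=0: 0.10657, 0.10657, 0.23166, 0.38209
  X=1: 0.23166, 0.31787, 0.46759, 0.52445
Sum of the 8 terms: H(X,Y) = 2.3685 bits

Chain rule check:
  H(X) + H(Y|X) = 0.7642 + 1.6043 = 2.3685 bits
  H(X,Y) = 2.3685 bits
✓ Chain rule verified.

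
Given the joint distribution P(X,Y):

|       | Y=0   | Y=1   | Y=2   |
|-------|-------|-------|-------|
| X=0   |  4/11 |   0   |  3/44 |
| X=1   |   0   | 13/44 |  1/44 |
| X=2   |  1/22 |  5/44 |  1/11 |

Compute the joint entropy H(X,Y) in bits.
2.3124 bits

H(X,Y) = -Σ_{x,y} P(x,y) log₂ P(x,y). Per-cell terms -P(x,y)·log₂P(x,y):
  X=0: 0.5307, 0.0000, 0.2642
  X=1: 0.0000, 0.5197, 0.1241
  X=2: 0.2027, 0.3565, 0.3145
  (cells with P = 0 contribute 0)
Sum of the 9 terms: H(X,Y) = 2.3124 bits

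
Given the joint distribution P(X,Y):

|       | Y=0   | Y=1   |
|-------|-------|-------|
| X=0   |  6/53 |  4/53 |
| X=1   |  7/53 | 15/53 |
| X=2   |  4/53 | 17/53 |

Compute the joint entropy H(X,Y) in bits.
2.3458 bits

H(X,Y) = -Σ_{x,y} P(x,y) log₂ P(x,y). Per-cell terms -P(x,y)·log₂P(x,y):
  X=0: 0.35581, 0.28135
  X=1: 0.38574, 0.51539
  X=2: 0.28135, 0.52618
Sum of the 6 terms: H(X,Y) = 2.3458 bits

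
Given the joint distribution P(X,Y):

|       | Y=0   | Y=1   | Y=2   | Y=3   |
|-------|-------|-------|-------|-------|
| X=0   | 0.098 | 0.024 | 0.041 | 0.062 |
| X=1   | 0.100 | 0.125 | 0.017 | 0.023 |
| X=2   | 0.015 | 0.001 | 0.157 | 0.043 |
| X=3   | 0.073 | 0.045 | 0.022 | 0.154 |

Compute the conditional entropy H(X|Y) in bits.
1.5730 bits

H(X|Y) = H(X,Y) - H(Y)

H(X,Y) = -Σ_{x,y} P(x,y) log₂ P(x,y). Per-cell terms -P(x,y)·log₂P(x,y):
  X=0: 0.3284053, 0.1291397, 0.1889375, 0.2487185
  X=1: 0.3321928, 0.3750000, 0.0999315, 0.1251711
  X=2: 0.0908834, 0.0099658, 0.4193727, 0.1951993
  X=3: 0.2756451, 0.2013269, 0.1211398, 0.4156457
Sum of the 16 terms: H(X,Y) = 3.556675 bits

Marginal of Y (column sums):
  P(Y=0) = 0.098 + 0.100 + 0.015 + 0.073 = 0.286
  P(Y=1) = 0.024 + 0.125 + 0.001 + 0.045 = 0.195
  P(Y=2) = 0.041 + 0.017 + 0.157 + 0.022 = 0.237
  P(Y=3) = 0.062 + 0.023 + 0.043 + 0.154 = 0.282
H(Y) = -[0.286·log₂(0.286) + 0.195·log₂(0.195) + 0.237·log₂(0.237) + 0.282·log₂(0.282)]
  = 0.5164911 + 0.4598985 + 0.4922587 + 0.5149977 = 1.983646 bits

H(X|Y) = H(X,Y) - H(Y) = 3.556675 - 1.983646 = 1.5730 bits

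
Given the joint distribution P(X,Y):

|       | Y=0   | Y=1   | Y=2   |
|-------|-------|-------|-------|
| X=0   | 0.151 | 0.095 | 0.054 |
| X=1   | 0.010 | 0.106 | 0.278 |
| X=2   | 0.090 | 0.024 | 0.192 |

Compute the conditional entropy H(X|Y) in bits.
1.3105 bits

H(X|Y) = H(X,Y) - H(Y)

H(X,Y) = -Σ_{x,y} P(x,y) log₂ P(x,y). Per-cell terms -P(x,y)·log₂P(x,y):
  X=0: 0.41183, 0.32261, 0.22739
  X=1: 0.06644, 0.34321, 0.51342
  X=2: 0.31265, 0.12914, 0.45712
Sum of the 9 terms: H(X,Y) = 2.7838 bits

Marginal of Y (column sums):
  P(Y=0) = 0.151 + 0.010 + 0.090 = 0.251
  P(Y=1) = 0.095 + 0.106 + 0.024 = 0.225
  P(Y=2) = 0.054 + 0.278 + 0.192 = 0.524
H(Y) = -[0.251·log₂(0.251) + 0.225·log₂(0.225) + 0.524·log₂(0.524)]
  = 0.50055 + 0.48420 + 0.48856 = 1.4733 bits

H(X|Y) = H(X,Y) - H(Y) = 2.7838 - 1.4733 = 1.3105 bits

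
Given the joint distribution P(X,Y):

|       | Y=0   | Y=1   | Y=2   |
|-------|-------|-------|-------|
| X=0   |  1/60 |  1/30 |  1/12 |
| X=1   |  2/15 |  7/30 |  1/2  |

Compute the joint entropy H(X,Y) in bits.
1.9382 bits

H(X,Y) = -Σ_{x,y} P(x,y) log₂ P(x,y). Per-cell terms -P(x,y)·log₂P(x,y):
  X=0: 0.0984, 0.1636, 0.2987
  X=1: 0.3876, 0.4899, 0.5000
Sum of the 6 terms: H(X,Y) = 1.9382 bits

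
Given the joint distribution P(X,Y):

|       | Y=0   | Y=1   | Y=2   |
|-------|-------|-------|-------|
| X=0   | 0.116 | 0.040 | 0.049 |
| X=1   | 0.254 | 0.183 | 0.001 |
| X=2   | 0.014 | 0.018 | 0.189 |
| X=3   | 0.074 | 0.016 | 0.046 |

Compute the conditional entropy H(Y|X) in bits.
1.0794 bits

H(Y|X) = H(X,Y) - H(X)

H(X,Y) = -Σ_{x,y} P(x,y) log₂ P(x,y). Per-cell terms -P(x,y)·log₂P(x,y):
  X=0: 0.360505, 0.185754, 0.213203
  X=1: 0.502183, 0.448365, 0.009966
  X=2: 0.086218, 0.104325, 0.454269
  X=3: 0.277968, 0.095453, 0.204342
Sum of the 12 terms: H(X,Y) = 2.94255 bits

Marginal of X (row sums):
  P(X=0) = 0.116 + 0.040 + 0.049 = 0.205
  P(X=1) = 0.254 + 0.183 + 0.001 = 0.438
  P(X=2) = 0.014 + 0.018 + 0.189 = 0.221
  P(X=3) = 0.074 + 0.016 + 0.046 = 0.136
H(X) = -[0.205·log₂(0.205) + 0.438·log₂(0.438) + 0.221·log₂(0.221) + 0.136·log₂(0.136)]
  = 0.468692 + 0.521657 + 0.481312 + 0.391452 = 1.86311 bits

H(Y|X) = H(X,Y) - H(X) = 2.94255 - 1.86311 = 1.0794 bits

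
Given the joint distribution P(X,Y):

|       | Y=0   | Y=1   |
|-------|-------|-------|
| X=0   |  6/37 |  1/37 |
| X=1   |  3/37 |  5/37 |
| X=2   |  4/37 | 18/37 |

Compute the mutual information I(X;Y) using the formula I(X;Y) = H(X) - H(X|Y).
0.2102 bits

I(X;Y) = H(X) - H(X|Y)

Marginal of X (row sums):
  P(X=0) = 6/37 + 1/37 = 7/37
  P(X=1) = 3/37 + 5/37 = 8/37
  P(X=2) = 4/37 + 18/37 = 22/37
H(X) = -[(7/37)·log₂(7/37) + (8/37)·log₂(8/37) + (22/37)·log₂(22/37)]
  = 0.45445 + 0.47772 + 0.44596 = 1.3781 bits

Marginal of Y (column sums):
  P(Y=0) = 6/37 + 3/37 + 4/37 = 13/37
  P(Y=1) = 1/37 + 5/37 + 18/37 = 24/37
H(X|Y) = Σ_y P(y)·H(X|Y=y):
  Y=0: P(Y=0) = 13/37, P(X|Y=0) = (6/13, 3/13, 4/13) → H(X|Y=0) = 1.52623
  Y=1: P(Y=1) = 24/37, P(X|Y=1) = (1/24, 5/24, 3/4) → H(X|Y=1) = 0.97378
H(X|Y) = (13/37)·1.52623 + (24/37)·0.97378 = 1.1679 bits

I(X;Y) = H(X) - H(X|Y) = 1.3781 - 1.1679 = 0.2102 bits

Cross-check via I(X;Y) = H(X) + H(Y) - H(X,Y): computing H(Y) from the column sums and H(X,Y) from the 6 cells in the same way gives H(Y) = 0.9353 bits and H(X,Y) = 2.1032 bits, so
I(X;Y) = 1.3781 + 0.9353 - 2.1032 = 0.2102 bits ✓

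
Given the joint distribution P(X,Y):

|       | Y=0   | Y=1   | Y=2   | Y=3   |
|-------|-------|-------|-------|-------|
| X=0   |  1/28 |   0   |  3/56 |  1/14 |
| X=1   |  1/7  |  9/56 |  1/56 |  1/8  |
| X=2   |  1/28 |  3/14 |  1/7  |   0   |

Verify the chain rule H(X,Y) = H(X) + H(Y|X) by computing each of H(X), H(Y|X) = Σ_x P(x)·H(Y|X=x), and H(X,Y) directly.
H(X) = 1.4728 bits, H(Y|X) = 1.5496 bits, H(X,Y) = 3.0224 bits

Marginal of X (row sums):
  P(X=0) = 1/28 + 0 + 3/56 + 1/14 = 9/56
  P(X=1) = 1/7 + 9/56 + 1/56 + 1/8 = 25/56
  P(X=2) = 1/28 + 3/14 + 1/7 + 0 = 11/28
H(X) = -[(9/56)·log₂(9/56) + (25/56)·log₂(25/56) + (11/28)·log₂(11/28)]
  = 0.42387 + 0.51942 + 0.52954 = 1.4728 bits

H(Y|X) = Σ_x P(x)·H(Y|X=x):
  X=0: P(X=0) = 9/56, P(Y|X=0) = (2/9, 0, 1/3, 4/9) → H(Y|X=0) = 1.53049
  X=1: P(X=1) = 25/56, P(Y|X=1) = (8/25, 9/25, 1/25, 7/25) → H(Y|X=1) = 1.75662
  X=2: P(X=2) = 11/28, P(Y|X=2) = (1/11, 6/11, 4/11, 0) → H(Y|X=2) = 1.32218
H(Y|X) = (9/56)·1.53049 + (25/56)·1.75662 + (11/28)·1.32218 = 1.5496 bits

H(X,Y) = -Σ_{x,y} P(x,y) log₂ P(x,y). Per-cell terms -P(x,y)·log₂P(x,y):
  X=0: 0.17169, 0.00000, 0.22620, 0.27195
  X=1: 0.40105, 0.42387, 0.10370, 0.37500
  X=2: 0.17169, 0.47623, 0.40105, 0.00000
  (cells with P = 0 contribute 0)
Sum of the 12 terms: H(X,Y) = 3.0224 bits

Chain rule check:
  H(X) + H(Y|X) = 1.4728 + 1.5496 = 3.0224 bits
  H(X,Y) = 3.0224 bits
✓ Chain rule verified.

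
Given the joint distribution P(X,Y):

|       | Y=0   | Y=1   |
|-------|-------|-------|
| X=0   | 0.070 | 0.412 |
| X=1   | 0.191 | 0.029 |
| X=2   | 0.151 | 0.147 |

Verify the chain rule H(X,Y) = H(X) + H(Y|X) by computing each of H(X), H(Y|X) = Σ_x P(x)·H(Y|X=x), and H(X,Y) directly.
H(X) = 1.5086 bits, H(Y|X) = 0.7098 bits, H(X,Y) = 2.2184 bits

Marginal of X (row sums):
  P(X=0) = 0.070 + 0.412 = 0.482
  P(X=1) = 0.191 + 0.029 = 0.220
  P(X=2) = 0.151 + 0.147 = 0.298
H(X) = -[0.482·log₂(0.482) + 0.220·log₂(0.220) + 0.298·log₂(0.298)]
  = 0.5075 + 0.4806 + 0.5205 = 1.5086 bits

H(Y|X) = Σ_x P(x)·H(Y|X=x):
  X=0: P(X=0) = 0.482, P(Y|X=0) = (35/241, 206/241) → H(Y|X=0) = 0.5978
  X=1: P(X=1) = 0.220, P(Y|X=1) = (191/220, 29/220) → H(Y|X=1) = 0.5624
  X=2: P(X=2) = 0.298, P(Y|X=2) = (151/298, 147/298) → H(Y|X=2) = 0.9999
H(Y|X) = 0.482·0.5978 + 0.220·0.5624 + 0.298·0.9999 = 0.7098 bits

H(X,Y) = -Σ_{x,y} P(x,y) log₂ P(x,y). Per-cell terms -P(x,y)·log₂P(x,y):
  X=0: 0.2686, 0.5271
  X=1: 0.4562, 0.1481
  X=2: 0.4118, 0.4066
Sum of the 6 terms: H(X,Y) = 2.2184 bits

Chain rule check:
  H(X) + H(Y|X) = 1.5086 + 0.7098 = 2.2184 bits
  H(X,Y) = 2.2184 bits
✓ Chain rule verified.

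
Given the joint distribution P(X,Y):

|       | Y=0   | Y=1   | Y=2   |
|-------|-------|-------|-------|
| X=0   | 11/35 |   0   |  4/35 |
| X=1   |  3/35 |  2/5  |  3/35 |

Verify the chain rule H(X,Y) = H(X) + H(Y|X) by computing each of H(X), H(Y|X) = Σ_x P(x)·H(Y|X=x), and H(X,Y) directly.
H(X) = 0.9852 bits, H(Y|X) = 1.0336 bits, H(X,Y) = 2.0188 bits

Marginal of X (row sums):
  P(X=0) = 11/35 + 0 + 4/35 = 3/7
  P(X=1) = 3/35 + 2/5 + 3/35 = 4/7
H(X) = -[(3/7)·log₂(3/7) + (4/7)·log₂(4/7)]
  = 0.5239 + 0.4613 = 0.9852 bits

H(Y|X) = Σ_x P(x)·H(Y|X=x):
  X=0: P(X=0) = 3/7, P(Y|X=0) = (11/15, 0, 4/15) → H(Y|X=0) = 0.8366
  X=1: P(X=1) = 4/7, P(Y|X=1) = (3/20, 7/10, 3/20) → H(Y|X=1) = 1.1813
H(Y|X) = (3/7)·0.8366 + (4/7)·1.1813 = 1.0336 bits

H(X,Y) = -Σ_{x,y} P(x,y) log₂ P(x,y). Per-cell terms -P(x,y)·log₂P(x,y):
  X=0: 0.5248, 0.0000, 0.3576
  X=1: 0.3038, 0.5288, 0.3038
  (cells with P = 0 contribute 0)
Sum of the 6 terms: H(X,Y) = 2.0188 bits

Chain rule check:
  H(X) + H(Y|X) = 0.9852 + 1.0336 = 2.0188 bits
  H(X,Y) = 2.0188 bits
✓ Chain rule verified.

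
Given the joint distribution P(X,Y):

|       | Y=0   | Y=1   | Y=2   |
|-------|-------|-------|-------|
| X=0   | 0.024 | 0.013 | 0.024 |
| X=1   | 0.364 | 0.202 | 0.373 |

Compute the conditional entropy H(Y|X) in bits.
1.5359 bits

H(Y|X) = H(X,Y) - H(X)

H(X,Y) = -Σ_{x,y} P(x,y) log₂ P(x,y). Per-cell terms -P(x,y)·log₂P(x,y):
  X=0: 0.12914, 0.08145, 0.12914
  X=1: 0.53071, 0.46613, 0.53069
Sum of the 6 terms: H(X,Y) = 1.8673 bits

Marginal of X (row sums):
  P(X=0) = 0.024 + 0.013 + 0.024 = 0.061
  P(X=1) = 0.364 + 0.202 + 0.373 = 0.939
H(X) = -[0.061·log₂(0.061) + 0.939·log₂(0.939)]
  = 0.24614 + 0.08526 = 0.3314 bits

H(Y|X) = H(X,Y) - H(X) = 1.8673 - 0.3314 = 1.5359 bits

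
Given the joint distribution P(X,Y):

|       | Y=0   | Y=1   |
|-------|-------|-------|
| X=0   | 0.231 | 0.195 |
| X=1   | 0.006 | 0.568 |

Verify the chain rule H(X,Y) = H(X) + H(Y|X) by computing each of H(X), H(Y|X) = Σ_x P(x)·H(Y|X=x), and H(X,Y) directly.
H(X) = 0.9841 bits, H(Y|X) = 0.4719 bits, H(X,Y) = 1.4560 bits

Marginal of X (row sums):
  P(X=0) = 0.231 + 0.195 = 0.426
  P(X=1) = 0.006 + 0.568 = 0.574
H(X) = -[0.426·log₂(0.426) + 0.574·log₂(0.574)]
  = 0.5244 + 0.4597 = 0.9841 bits

H(Y|X) = Σ_x P(x)·H(Y|X=x):
  X=0: P(X=0) = 0.426, P(Y|X=0) = (77/142, 65/142) → H(Y|X=0) = 0.9948
  X=1: P(X=1) = 0.574, P(Y|X=1) = (3/287, 284/287) → H(Y|X=1) = 0.0838
H(Y|X) = 0.426·0.9948 + 0.574·0.0838 = 0.4719 bits

H(X,Y) = -Σ_{x,y} P(x,y) log₂ P(x,y). Per-cell terms -P(x,y)·log₂P(x,y):
  X=0: 0.4883, 0.4599
  X=1: 0.0443, 0.4635
Sum of the 4 terms: H(X,Y) = 1.4560 bits

Chain rule check:
  H(X) + H(Y|X) = 0.9841 + 0.4719 = 1.4560 bits
  H(X,Y) = 1.4560 bits
✓ Chain rule verified.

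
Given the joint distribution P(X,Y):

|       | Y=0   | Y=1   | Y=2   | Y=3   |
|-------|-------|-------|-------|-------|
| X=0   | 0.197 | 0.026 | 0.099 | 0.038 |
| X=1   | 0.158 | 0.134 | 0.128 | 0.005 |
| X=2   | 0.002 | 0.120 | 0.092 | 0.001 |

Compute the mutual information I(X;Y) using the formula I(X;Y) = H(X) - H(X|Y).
0.2540 bits

I(X;Y) = H(X) - H(X|Y)

Marginal of X (row sums):
  P(X=0) = 0.197 + 0.026 + 0.099 + 0.038 = 0.360
  P(X=1) = 0.158 + 0.134 + 0.128 + 0.005 = 0.425
  P(X=2) = 0.002 + 0.120 + 0.092 + 0.001 = 0.215
H(X) = -[0.360·log₂(0.360) + 0.425·log₂(0.425) + 0.215·log₂(0.215)]
  = 0.5306 + 0.5246 + 0.4768 = 1.5320 bits

Marginal of Y (column sums):
  P(Y=0) = 0.197 + 0.158 + 0.002 = 0.357
  P(Y=1) = 0.026 + 0.134 + 0.120 = 0.280
  P(Y=2) = 0.099 + 0.128 + 0.092 = 0.319
  P(Y=3) = 0.038 + 0.005 + 0.001 = 0.044
H(X|Y) = Σ_y P(y)·H(X|Y=y):
  Y=0: P(Y=0) = 0.357, P(X|Y=0) = (197/357, 158/357, 2/357) → H(X|Y=0) = 1.0357
  Y=1: P(Y=1) = 0.280, P(X|Y=1) = (13/140, 67/140, 3/7) → H(X|Y=1) = 1.3511
  Y=2: P(Y=2) = 0.319, P(X|Y=2) = (9/29, 128/319, 92/319) → H(X|Y=2) = 1.5698
  Y=3: P(Y=3) = 0.044, P(X|Y=3) = (19/22, 5/44, 1/44) → H(X|Y=3) = 0.6633
H(X|Y) = 0.357·1.0357 + 0.280·1.3511 + 0.319·1.5698 + 0.044·0.6633 = 1.2780 bits

I(X;Y) = H(X) - H(X|Y) = 1.5320 - 1.2780 = 0.2540 bits

Cross-check via I(X;Y) = H(X) + H(Y) - H(X,Y): computing H(Y) from the column sums and H(X,Y) from the 12 cells in the same way gives H(Y) = 1.7688 bits and H(X,Y) = 3.0468 bits, so
I(X;Y) = 1.5320 + 1.7688 - 3.0468 = 0.2540 bits ✓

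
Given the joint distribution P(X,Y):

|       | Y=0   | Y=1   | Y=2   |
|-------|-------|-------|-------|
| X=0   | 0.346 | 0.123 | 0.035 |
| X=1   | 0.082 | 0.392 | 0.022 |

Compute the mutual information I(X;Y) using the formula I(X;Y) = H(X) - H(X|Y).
0.2350 bits

I(X;Y) = H(X) - H(X|Y)

Marginal of X (row sums):
  P(X=0) = 0.346 + 0.123 + 0.035 = 0.504
  P(X=1) = 0.082 + 0.392 + 0.022 = 0.496
H(X) = -[0.504·log₂(0.504) + 0.496·log₂(0.496)]
  = 0.498206 + 0.501748 = 0.99995 bits

Marginal of Y (column sums):
  P(Y=0) = 0.346 + 0.082 = 0.428
  P(Y=1) = 0.123 + 0.392 = 0.515
  P(Y=2) = 0.035 + 0.022 = 0.057
H(X|Y) = Σ_y P(y)·H(X|Y=y):
  Y=0: P(Y=0) = 0.428, P(X|Y=0) = (173/214, 41/214) → H(X|Y=0) = 0.704783
  Y=1: P(Y=1) = 0.515, P(X|Y=1) = (123/515, 392/515) → H(X|Y=1) = 0.793097
  Y=2: P(Y=2) = 0.057, P(X|Y=2) = (35/57, 22/57) → H(X|Y=2) = 0.962146
H(X|Y) = 0.428·0.704783 + 0.515·0.793097 + 0.057·0.962146 = 0.76493 bits

I(X;Y) = H(X) - H(X|Y) = 0.99995 - 0.76493 = 0.2350 bits

Cross-check via I(X;Y) = H(X) + H(Y) - H(X,Y): computing H(Y) from the column sums and H(X,Y) from the 6 cells in the same way gives H(Y) = 1.25262 bits and H(X,Y) = 2.01756 bits, so
I(X;Y) = 0.99995 + 1.25262 - 2.01756 = 0.2350 bits ✓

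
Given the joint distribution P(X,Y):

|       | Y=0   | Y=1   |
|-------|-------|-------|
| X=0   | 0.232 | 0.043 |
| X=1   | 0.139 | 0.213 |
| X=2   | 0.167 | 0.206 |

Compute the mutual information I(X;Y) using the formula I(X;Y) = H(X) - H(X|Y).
0.1131 bits

I(X;Y) = H(X) - H(X|Y)

Marginal of X (row sums):
  P(X=0) = 0.232 + 0.043 = 0.275
  P(X=1) = 0.139 + 0.213 = 0.352
  P(X=2) = 0.167 + 0.206 = 0.373
H(X) = -[0.275·log₂(0.275) + 0.352·log₂(0.352) + 0.373·log₂(0.373)]
  = 0.512187 + 0.530236 + 0.530687 = 1.57311 bits

Marginal of Y (column sums):
  P(Y=0) = 0.232 + 0.139 + 0.167 = 0.538
  P(Y=1) = 0.043 + 0.213 + 0.206 = 0.462
H(X|Y) = Σ_y P(y)·H(X|Y=y):
  Y=0: P(Y=0) = 0.538, P(X|Y=0) = (116/269, 139/538, 167/538) → H(X|Y=0) = 1.551643
  Y=1: P(Y=1) = 0.462, P(X|Y=1) = (43/462, 71/154, 103/231) → H(X|Y=1) = 1.353391
H(X|Y) = 0.538·1.551643 + 0.462·1.353391 = 1.46005 bits

I(X;Y) = H(X) - H(X|Y) = 1.57311 - 1.46005 = 0.1131 bits

Cross-check via I(X;Y) = H(X) + H(Y) - H(X,Y): computing H(Y) from the column sums and H(X,Y) from the 6 cells in the same way gives H(Y) = 0.99583 bits and H(X,Y) = 2.45588 bits, so
I(X;Y) = 1.57311 + 0.99583 - 2.45588 = 0.1131 bits ✓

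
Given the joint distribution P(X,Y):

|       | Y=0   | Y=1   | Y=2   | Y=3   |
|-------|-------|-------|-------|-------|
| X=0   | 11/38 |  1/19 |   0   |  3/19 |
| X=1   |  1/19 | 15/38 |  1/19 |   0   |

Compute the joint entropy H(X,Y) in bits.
2.1383 bits

H(X,Y) = -Σ_{x,y} P(x,y) log₂ P(x,y). Per-cell terms -P(x,y)·log₂P(x,y):
  X=0: 0.51772, 0.22358, 0.00000, 0.42047
  X=1: 0.22358, 0.52936, 0.22358, 0.00000
  (cells with P = 0 contribute 0)
Sum of the 8 terms: H(X,Y) = 2.1383 bits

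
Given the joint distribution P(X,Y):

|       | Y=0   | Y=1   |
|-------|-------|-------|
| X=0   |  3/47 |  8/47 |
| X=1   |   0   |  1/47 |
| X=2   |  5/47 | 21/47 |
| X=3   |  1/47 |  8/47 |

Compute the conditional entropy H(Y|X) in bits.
0.6849 bits

H(Y|X) = H(X,Y) - H(X)

H(X,Y) = -Σ_{x,y} P(x,y) log₂ P(x,y). Per-cell terms -P(x,y)·log₂P(x,y):
  X=0: 0.2534, 0.4348
  X=1: 0.0000, 0.1182
  X=2: 0.3439, 0.5193
  X=3: 0.1182, 0.4348
  (cells with P = 0 contribute 0)
Sum of the 8 terms: H(X,Y) = 2.2226 bits

Marginal of X (row sums):
  P(X=0) = 3/47 + 8/47 = 11/47
  P(X=1) = 0 + 1/47 = 1/47
  P(X=2) = 5/47 + 21/47 = 26/47
  P(X=3) = 1/47 + 8/47 = 9/47
H(X) = -[(11/47)·log₂(11/47) + (1/47)·log₂(1/47) + (26/47)·log₂(26/47) + (9/47)·log₂(9/47)]
  = 0.4904 + 0.1182 + 0.4725 + 0.4566 = 1.5377 bits

H(Y|X) = H(X,Y) - H(X) = 2.2226 - 1.5377 = 0.6849 bits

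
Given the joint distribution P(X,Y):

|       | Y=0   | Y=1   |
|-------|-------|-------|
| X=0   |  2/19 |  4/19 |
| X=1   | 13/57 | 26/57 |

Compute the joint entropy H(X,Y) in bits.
1.8180 bits

H(X,Y) = -Σ_{x,y} P(x,y) log₂ P(x,y). Per-cell terms -P(x,y)·log₂P(x,y):
  X=0: 0.3419, 0.4732
  X=1: 0.4863, 0.5166
Sum of the 4 terms: H(X,Y) = 1.8180 bits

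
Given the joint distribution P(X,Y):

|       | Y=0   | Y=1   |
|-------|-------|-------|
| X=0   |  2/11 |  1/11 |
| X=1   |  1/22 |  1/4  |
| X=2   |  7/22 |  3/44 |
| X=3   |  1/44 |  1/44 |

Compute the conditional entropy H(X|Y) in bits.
1.5158 bits

H(X|Y) = H(X,Y) - H(Y)

H(X,Y) = -Σ_{x,y} P(x,y) log₂ P(x,y). Per-cell terms -P(x,y)·log₂P(x,y):
  X=0: 0.447169, 0.314494
  X=1: 0.202701, 0.500000
  X=2: 0.525661, 0.264168
  X=3: 0.124078, 0.124078
Sum of the 8 terms: H(X,Y) = 2.50235 bits

Marginal of Y (column sums):
  P(Y=0) = 2/11 + 1/22 + 7/22 + 1/44 = 25/44
  P(Y=1) = 1/11 + 1/4 + 3/44 + 1/44 = 19/44
H(Y) = -[(25/44)·log₂(25/44) + (19/44)·log₂(19/44)]
  = 0.463395 + 0.523149 = 0.98654 bits

H(X|Y) = H(X,Y) - H(Y) = 2.50235 - 0.98654 = 1.5158 bits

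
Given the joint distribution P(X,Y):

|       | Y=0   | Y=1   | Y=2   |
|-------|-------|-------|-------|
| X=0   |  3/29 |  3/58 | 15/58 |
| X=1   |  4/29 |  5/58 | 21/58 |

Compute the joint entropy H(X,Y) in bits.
2.2939 bits

H(X,Y) = -Σ_{x,y} P(x,y) log₂ P(x,y). Per-cell terms -P(x,y)·log₂P(x,y):
  X=0: 0.3386, 0.2210, 0.5046
  X=1: 0.3942, 0.3048, 0.5307
Sum of the 6 terms: H(X,Y) = 2.2939 bits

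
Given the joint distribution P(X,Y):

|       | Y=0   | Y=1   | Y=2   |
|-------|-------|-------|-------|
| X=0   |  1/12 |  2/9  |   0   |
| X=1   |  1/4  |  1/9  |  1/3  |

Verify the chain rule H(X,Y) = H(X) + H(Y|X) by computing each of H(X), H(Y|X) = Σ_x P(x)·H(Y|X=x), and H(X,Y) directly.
H(X) = 0.8880 bits, H(Y|X) = 1.2735 bits, H(X,Y) = 2.1615 bits

Marginal of X (row sums):
  P(X=0) = 1/12 + 2/9 + 0 = 11/36
  P(X=1) = 1/4 + 1/9 + 1/3 = 25/36
H(X) = -[(11/36)·log₂(11/36) + (25/36)·log₂(25/36)]
  = 0.52265 + 0.36533 = 0.8880 bits

H(Y|X) = Σ_x P(x)·H(Y|X=x):
  X=0: P(X=0) = 11/36, P(Y|X=0) = (3/11, 8/11, 0) → H(Y|X=0) = 0.84535
  X=1: P(X=1) = 25/36, P(Y|X=1) = (9/25, 4/25, 12/25) → H(Y|X=1) = 1.46190
H(Y|X) = (11/36)·0.84535 + (25/36)·1.46190 = 1.2735 bits

H(X,Y) = -Σ_{x,y} P(x,y) log₂ P(x,y). Per-cell terms -P(x,y)·log₂P(x,y):
  X=0: 0.29875, 0.48221, 0.00000
  X=1: 0.50000, 0.35221, 0.52832
  (cells with P = 0 contribute 0)
Sum of the 6 terms: H(X,Y) = 2.1615 bits

Chain rule check:
  H(X) + H(Y|X) = 0.8880 + 1.2735 = 2.1615 bits
  H(X,Y) = 2.1615 bits
✓ Chain rule verified.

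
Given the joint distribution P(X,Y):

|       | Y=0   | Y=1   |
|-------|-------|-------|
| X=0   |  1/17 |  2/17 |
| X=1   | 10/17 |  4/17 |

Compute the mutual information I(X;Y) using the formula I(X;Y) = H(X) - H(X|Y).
0.0638 bits

I(X;Y) = H(X) - H(X|Y)

Marginal of X (row sums):
  P(X=0) = 1/17 + 2/17 = 3/17
  P(X=1) = 10/17 + 4/17 = 14/17
H(X) = -[(3/17)·log₂(3/17) + (14/17)·log₂(14/17)]
  = 0.4416 + 0.2307 = 0.6723 bits

Marginal of Y (column sums):
  P(Y=0) = 1/17 + 10/17 = 11/17
  P(Y=1) = 2/17 + 4/17 = 6/17
H(X|Y) = Σ_y P(y)·H(X|Y=y):
  Y=0: P(Y=0) = 11/17, P(X|Y=0) = (1/11, 10/11) → H(X|Y=0) = 0.4395
  Y=1: P(Y=1) = 6/17, P(X|Y=1) = (1/3, 2/3) → H(X|Y=1) = 0.9183
H(X|Y) = (11/17)·0.4395 + (6/17)·0.9183 = 0.6085 bits

I(X;Y) = H(X) - H(X|Y) = 0.6723 - 0.6085 = 0.0638 bits

Cross-check via I(X;Y) = H(X) + H(Y) - H(X,Y): computing H(Y) from the column sums and H(X,Y) from the 4 cells in the same way gives H(Y) = 0.9367 bits and H(X,Y) = 1.5452 bits, so
I(X;Y) = 0.6723 + 0.9367 - 1.5452 = 0.0638 bits ✓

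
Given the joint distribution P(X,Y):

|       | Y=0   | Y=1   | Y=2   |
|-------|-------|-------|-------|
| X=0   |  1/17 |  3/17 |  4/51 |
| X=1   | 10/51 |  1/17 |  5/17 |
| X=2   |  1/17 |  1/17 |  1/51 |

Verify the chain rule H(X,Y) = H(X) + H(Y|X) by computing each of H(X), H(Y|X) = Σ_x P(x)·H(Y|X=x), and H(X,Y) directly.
H(X) = 1.3929 bits, H(Y|X) = 1.3899 bits, H(X,Y) = 2.7828 bits

Marginal of X (row sums):
  P(X=0) = 1/17 + 3/17 + 4/51 = 16/51
  P(X=1) = 10/51 + 1/17 + 5/17 = 28/51
  P(X=2) = 1/17 + 1/17 + 1/51 = 7/51
H(X) = -[(16/51)·log₂(16/51) + (28/51)·log₂(28/51) + (7/51)·log₂(7/51)]
  = 0.52468 + 0.47494 + 0.39324 = 1.3929 bits

H(Y|X) = Σ_x P(x)·H(Y|X=x):
  X=0: P(X=0) = 16/51, P(Y|X=0) = (3/16, 9/16, 1/4) → H(Y|X=0) = 1.41974
  X=1: P(X=1) = 28/51, P(Y|X=1) = (5/14, 3/28, 15/28) → H(Y|X=1) = 1.35816
  X=2: P(X=2) = 7/51, P(Y|X=2) = (3/7, 3/7, 1/7) → H(Y|X=2) = 1.44882
H(Y|X) = (16/51)·1.41974 + (28/51)·1.35816 + (7/51)·1.44882 = 1.3899 bits

H(X,Y) = -Σ_{x,y} P(x,y) log₂ P(x,y). Per-cell terms -P(x,y)·log₂P(x,y):
  X=0: 0.24044, 0.44162, 0.28803
  X=1: 0.46088, 0.24044, 0.51927
  X=2: 0.24044, 0.24044, 0.11122
Sum of the 9 terms: H(X,Y) = 2.7828 bits

Chain rule check:
  H(X) + H(Y|X) = 1.3929 + 1.3899 = 2.7828 bits
  H(X,Y) = 2.7828 bits
✓ Chain rule verified.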